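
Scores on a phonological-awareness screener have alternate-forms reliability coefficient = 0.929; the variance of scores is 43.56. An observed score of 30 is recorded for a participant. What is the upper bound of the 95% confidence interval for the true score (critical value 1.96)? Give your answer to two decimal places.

σ = 43.56^(1/2) = 6.6000
SEM = 6.6000 × √(1 − 0.9290) = 6.6000 × √0.0710 ≈ 6.6000 × 0.2665 ≈ 1.7586
Half-width = 1.96×1.7586 ≈ 3.4469
Upper bound: 30 + 3.4469 = 33.4469

33.45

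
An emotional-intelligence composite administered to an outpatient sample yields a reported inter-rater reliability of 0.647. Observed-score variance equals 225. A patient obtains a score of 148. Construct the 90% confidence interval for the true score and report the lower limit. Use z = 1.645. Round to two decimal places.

SD = √225 ≃ 15.000
SEM = 15.000 * √(1 − 0.647) = 15.000 * √0.353 ≃ 15.000 * 0.594 ≃ 8.912
Margin = 1.645 * 8.912 ≃ 14.660
Lower limit = 148 − 14.660 ≃ 133.340

133.34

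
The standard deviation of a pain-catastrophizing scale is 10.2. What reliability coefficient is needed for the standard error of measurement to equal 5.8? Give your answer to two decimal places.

0.68

r = 1 − (SEM / SD)² = 1 − (5.800 / 10.2)² ≈ 1 − 0.323 ≈ 0.677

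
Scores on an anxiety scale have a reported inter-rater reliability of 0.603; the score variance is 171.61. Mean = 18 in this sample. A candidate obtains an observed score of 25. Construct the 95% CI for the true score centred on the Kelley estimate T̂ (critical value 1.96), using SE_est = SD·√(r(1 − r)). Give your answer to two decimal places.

[9.66, 34.78]

σ = 171.61^(1/2) = 13.1000
Estimated true score = 0.6030×25 + (1 − 0.6030)×18 ≈ 22.2210
SE_est = SD × √(r(1 − r)) = 13.1000 × √0.2394 ≈ 13.1000 × 0.4893 ≈ 6.4095
CI = 22.2210 ± 1.96 × 6.4095 → [9.6583, 34.7837]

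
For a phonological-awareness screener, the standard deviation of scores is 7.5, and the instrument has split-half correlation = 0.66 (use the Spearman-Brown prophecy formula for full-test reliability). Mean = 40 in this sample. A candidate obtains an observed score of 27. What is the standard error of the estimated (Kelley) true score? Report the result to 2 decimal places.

3.03

Spearman-Brown: r = 2(0.66) / (1 + 0.66) = 1.320 / 1.660 ≈ 0.795
SE_est = SD * √(r(1 − r)) = 7.500 * √0.163 ≈ 7.500 * 0.404 ≈ 3.027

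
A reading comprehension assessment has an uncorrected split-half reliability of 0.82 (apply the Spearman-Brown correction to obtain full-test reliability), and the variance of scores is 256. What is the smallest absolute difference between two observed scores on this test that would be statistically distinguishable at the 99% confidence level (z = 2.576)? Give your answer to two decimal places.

18.33

SD = √256 ≈ 16.0000
Spearman-Brown: r = 2(0.82) / (1 + 0.82) = 1.6400 / 1.8200 ≈ 0.9011
SEM = 16.0000*√(1 − 0.9011) ≈ 5.0318
Standard error of the difference = 5.0318·√2 ≈ 7.1160
Smallest detectable difference = 2.576*7.1160 ≈ 18.3308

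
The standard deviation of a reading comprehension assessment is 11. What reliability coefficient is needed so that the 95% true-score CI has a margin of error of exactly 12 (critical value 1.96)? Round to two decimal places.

0.69

Required SEM = 12 / 1.96 ≈ 6.122
Required reliability = 1 − (SEM/SD)² = 1 − 0.310 ≈ 0.690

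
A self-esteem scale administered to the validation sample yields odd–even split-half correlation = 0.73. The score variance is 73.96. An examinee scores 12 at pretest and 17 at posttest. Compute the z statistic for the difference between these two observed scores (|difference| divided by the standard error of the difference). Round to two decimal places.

1.04

σ = 73.96^(1/2) = 8.60000
Spearman-Brown: r = 2(0.73) / (1 + 0.73) = 1.46000 / 1.73000 ≈ 0.84393
SEM = 8.60000·√(1 − 0.84393) ≈ 3.39748
SE_diff = SEM · √2 ≈ 3.39748 · 1.41421 ≈ 4.80477
z = |12 − 17| / 4.80477 = 5 / 4.80477 ≈ 1.04063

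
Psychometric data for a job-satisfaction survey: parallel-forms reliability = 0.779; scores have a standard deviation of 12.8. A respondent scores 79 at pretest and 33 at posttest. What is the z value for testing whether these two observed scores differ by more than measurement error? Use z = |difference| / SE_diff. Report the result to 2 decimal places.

5.41

SEM = 12.8000 * √(1 − 0.7790) = 12.8000 * √0.2210 ≃ 12.8000 * 0.4701 ≃ 6.0174
SE_diff = √2 * SEM ≃ 8.5098
z = 46 / 8.5098 ≃ 5.4055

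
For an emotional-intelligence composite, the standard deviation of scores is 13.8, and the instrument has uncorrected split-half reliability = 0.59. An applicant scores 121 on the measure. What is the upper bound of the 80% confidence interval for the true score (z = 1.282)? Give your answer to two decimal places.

r_full = 2·0.59 / (1 + 0.59) ≈ 0.742
SEM = 13.800 · √(1 − 0.742) = 13.800 · √0.258 ≈ 13.800 · 0.508 ≈ 7.008
Margin = 1.282 · 7.008 ≈ 8.984
Upper limit = 121 + 8.984 ≈ 129.984

129.98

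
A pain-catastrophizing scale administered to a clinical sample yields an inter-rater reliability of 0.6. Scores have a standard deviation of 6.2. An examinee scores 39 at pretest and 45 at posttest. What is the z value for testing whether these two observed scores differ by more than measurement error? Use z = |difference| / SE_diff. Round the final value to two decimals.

The standard error of measurement is 6.2000·√(1 − 0.6000) ≈ 6.2000·0.6325 ≈ 3.9212.
Standard error of the difference = 3.9212·√2 ≈ 5.5454
z = |39 − 45| / 5.5454 = 6 / 5.5454 ≈ 1.0820

1.08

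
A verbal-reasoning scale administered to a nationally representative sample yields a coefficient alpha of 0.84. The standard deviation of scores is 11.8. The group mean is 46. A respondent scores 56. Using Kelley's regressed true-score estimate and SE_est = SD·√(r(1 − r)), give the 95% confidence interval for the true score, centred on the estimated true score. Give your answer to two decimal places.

T̂ = 0.8400(56) + 0.1600(46) ≈ 54.4000
SE_est = SD · √(r(1 − r)) = 11.8000 · √0.1344 ≈ 11.8000 · 0.3666 ≈ 4.3260
95% CI: 54.4000 ± 8.4789 ≈ (45.9211, 62.8789)

[45.92, 62.88]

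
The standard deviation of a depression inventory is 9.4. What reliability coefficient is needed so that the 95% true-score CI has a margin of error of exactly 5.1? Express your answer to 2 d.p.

SEM needed = half-width / z = 5.1/1.96 ≈ 2.6020
r = 1 − (2.6020/9.4)² ≈ 1 − 0.0766 ≈ 0.9234

0.92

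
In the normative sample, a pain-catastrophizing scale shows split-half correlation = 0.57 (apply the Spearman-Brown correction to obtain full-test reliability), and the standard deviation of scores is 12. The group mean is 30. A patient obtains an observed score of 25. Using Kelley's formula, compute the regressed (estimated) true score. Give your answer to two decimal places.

Full-length reliability (Spearman-Brown) = 2(0.57)/(1+0.57) ≈ 0.72611
T̂ = 0.72611(25) + 0.27389(30) ≈ 26.36943

26.37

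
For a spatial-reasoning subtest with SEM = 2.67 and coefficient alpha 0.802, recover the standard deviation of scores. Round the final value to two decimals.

SD = SEM / √(1 − r) = 2.67 / √0.198 ≃ 2.67 / 0.445 ≃ 6.000

6.00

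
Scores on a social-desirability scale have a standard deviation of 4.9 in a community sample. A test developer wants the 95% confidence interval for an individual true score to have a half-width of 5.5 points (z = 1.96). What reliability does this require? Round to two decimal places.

SEM needed = half-width / z = 5.5/1.96 ≈ 2.806
r = 1 − (SEM / SD)² = 1 − (2.806 / 4.9)² ≈ 1 − 0.328 ≈ 0.672

0.67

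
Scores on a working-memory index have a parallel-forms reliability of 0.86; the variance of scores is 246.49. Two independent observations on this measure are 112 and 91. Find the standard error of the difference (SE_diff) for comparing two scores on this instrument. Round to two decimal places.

8.31

SD = √246.49 ≈ 15.700
The standard error of measurement is 15.700·√(1 − 0.860) ≈ 15.700·0.374 ≈ 5.874.
SE_diff = SEM · √2 ≈ 5.874 · 1.414 ≈ 8.308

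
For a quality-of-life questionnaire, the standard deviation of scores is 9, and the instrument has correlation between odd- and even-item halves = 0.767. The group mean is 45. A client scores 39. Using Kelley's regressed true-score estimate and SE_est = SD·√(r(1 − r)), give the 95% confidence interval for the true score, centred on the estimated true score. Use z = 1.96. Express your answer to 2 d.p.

Spearman-Brown: r = 2(0.767) / (1 + 0.767) = 1.5340 / 1.7670 ≈ 0.8681
T̂ = r·X + (1 − r)·M = 0.8681×39 + 0.1319×45 ≈ 33.8574 + 5.9338 ≈ 39.7912
SE_est = SD × √(r(1 − r)) = 9.0000 × √0.1145 ≈ 9.0000 × 0.3383 ≈ 3.0451
CI = 39.7912 ± 1.96 × 3.0451 → [33.8228, 45.7595]

[33.82, 45.76]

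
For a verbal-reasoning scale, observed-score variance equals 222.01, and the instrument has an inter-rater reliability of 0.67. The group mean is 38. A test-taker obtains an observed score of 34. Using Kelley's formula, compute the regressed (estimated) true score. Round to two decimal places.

Estimated true score = 0.670·34 + (1 − 0.670)·38 ≃ 35.320

35.32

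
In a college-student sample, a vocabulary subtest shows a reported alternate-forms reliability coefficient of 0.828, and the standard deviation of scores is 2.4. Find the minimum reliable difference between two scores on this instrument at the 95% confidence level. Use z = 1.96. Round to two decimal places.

2.76

SEM = 2.4000·√(1 − 0.8280) ≈ 0.9953
SE_diff = √2 · SEM ≈ 1.4076
Minimum reliable difference = 1.96 · SE_diff ≈ 1.96 · 1.4076 ≈ 2.7590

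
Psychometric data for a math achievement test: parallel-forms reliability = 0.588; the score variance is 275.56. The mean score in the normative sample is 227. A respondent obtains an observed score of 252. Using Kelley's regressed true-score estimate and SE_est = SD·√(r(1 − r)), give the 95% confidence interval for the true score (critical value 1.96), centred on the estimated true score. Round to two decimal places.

[225.69, 257.71]

SD = √275.56 = 16.600
Estimated true score = 0.588·252 + (1 − 0.588)·227 ≈ 241.700
SE_est = SD · √(r(1 − r)) = 16.600 · √0.242 ≈ 16.600 · 0.492 ≈ 8.170
95% CI: 241.700 ± 16.014 ≈ (225.686, 257.714)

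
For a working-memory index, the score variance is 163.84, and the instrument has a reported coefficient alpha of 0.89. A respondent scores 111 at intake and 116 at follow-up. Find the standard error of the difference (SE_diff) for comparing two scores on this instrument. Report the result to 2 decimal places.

6.00

SD = √163.84 = 12.80000
SEM = 12.80000×√(1 − 0.89000) ≃ 4.24528
SE_diff = SEM × √2 ≃ 4.24528 × 1.41421 ≃ 6.00373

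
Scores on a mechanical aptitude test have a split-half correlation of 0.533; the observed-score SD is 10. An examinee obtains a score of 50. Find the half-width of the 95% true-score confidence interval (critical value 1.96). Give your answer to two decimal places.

Spearman-Brown: r = 2(0.533) / (1 + 0.533) = 1.066 / 1.533 ≈ 0.695
SEM = 10.000×√(1 − 0.695) ≈ 5.519
1.96 × SEM ≈ 10.818

10.82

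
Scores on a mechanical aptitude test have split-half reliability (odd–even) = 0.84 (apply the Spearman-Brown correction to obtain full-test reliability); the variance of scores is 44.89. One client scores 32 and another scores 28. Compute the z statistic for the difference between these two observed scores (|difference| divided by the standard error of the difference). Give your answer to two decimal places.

1.43

SD = √44.89 = 6.700
Full-length reliability (Spearman-Brown) = 2(0.84)/(1+0.84) ≈ 0.913
The standard error of measurement is 6.700*√(1 − 0.913) ≈ 6.700*0.295 ≈ 1.976.
Standard error of the difference = 1.976·√2 ≈ 2.794
z = 4 / 2.794 ≈ 1.432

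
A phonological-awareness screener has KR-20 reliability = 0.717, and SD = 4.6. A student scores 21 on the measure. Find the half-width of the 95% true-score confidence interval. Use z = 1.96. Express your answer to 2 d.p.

4.80

SEM = 4.6000 * √(1 − 0.7170) = 4.6000 * √0.2830 ≃ 4.6000 * 0.5320 ≃ 2.4471
1.96 * SEM ≃ 4.7963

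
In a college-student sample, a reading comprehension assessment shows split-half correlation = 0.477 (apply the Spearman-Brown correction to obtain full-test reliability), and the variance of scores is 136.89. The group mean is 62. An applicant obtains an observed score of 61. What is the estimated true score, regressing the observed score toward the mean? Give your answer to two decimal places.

61.35

r_full = 2·0.477 / (1 + 0.477) ≈ 0.6459
Estimated true score = 0.6459×61 + (1 − 0.6459)×62 ≈ 61.3541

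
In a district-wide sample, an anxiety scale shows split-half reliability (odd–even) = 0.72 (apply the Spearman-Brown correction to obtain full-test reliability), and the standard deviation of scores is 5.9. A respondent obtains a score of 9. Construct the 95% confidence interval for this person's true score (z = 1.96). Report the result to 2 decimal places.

Spearman-Brown: r = 2(0.72) / (1 + 0.72) = 1.440 / 1.720 ≈ 0.837
SEM = 5.900 × √(1 − 0.837) = 5.900 × √0.163 ≈ 5.900 × 0.403 ≈ 2.380
Margin = 1.96 × 2.380 ≈ 4.666
Interval: (4.334, 13.666)

[4.33, 13.67]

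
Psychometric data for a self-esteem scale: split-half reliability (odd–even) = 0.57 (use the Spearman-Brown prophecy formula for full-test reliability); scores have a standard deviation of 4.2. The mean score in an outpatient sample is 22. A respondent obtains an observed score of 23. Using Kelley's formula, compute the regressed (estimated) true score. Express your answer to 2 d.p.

22.73

Spearman-Brown: r = 2(0.57) / (1 + 0.57) = 1.1400 / 1.5700 ≈ 0.7261
Estimated true score = 0.7261·23 + (1 − 0.7261)·22 ≈ 22.7261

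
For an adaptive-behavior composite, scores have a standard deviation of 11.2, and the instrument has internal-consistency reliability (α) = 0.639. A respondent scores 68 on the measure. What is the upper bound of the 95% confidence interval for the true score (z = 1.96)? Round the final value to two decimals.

SEM = 11.2000 * √(1 − 0.6390) = 11.2000 * √0.3610 ≃ 11.2000 * 0.6008 ≃ 6.7293
Margin = 1.96 * 6.7293 ≃ 13.1895
Upper bound: 68 + 13.1895 = 81.1895

81.19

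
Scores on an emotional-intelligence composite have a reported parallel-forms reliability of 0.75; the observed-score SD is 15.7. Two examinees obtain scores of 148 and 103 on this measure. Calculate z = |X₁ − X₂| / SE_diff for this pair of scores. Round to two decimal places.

The standard error of measurement is 15.7000×√(1 − 0.7500) ≈ 15.7000×0.5000 ≈ 7.8500.
Standard error of the difference = 7.8500·√2 ≈ 11.1016
z = 45 / 11.1016 ≈ 4.0535

4.05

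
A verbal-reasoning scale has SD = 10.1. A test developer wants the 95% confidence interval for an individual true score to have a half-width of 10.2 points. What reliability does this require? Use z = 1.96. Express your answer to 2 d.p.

SEM needed = half-width / z = 10.2/1.96 ≈ 5.20408
r = 1 − (SEM / SD)² = 1 − (5.20408 / 10.1)² ≈ 1 − 0.26549 ≈ 0.73451

0.73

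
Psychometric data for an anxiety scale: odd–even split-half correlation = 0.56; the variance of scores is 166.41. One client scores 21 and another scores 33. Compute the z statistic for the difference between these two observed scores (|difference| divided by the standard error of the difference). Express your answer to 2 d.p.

1.24

SD = √166.41 ≈ 12.9000
r_full = 2·0.56 / (1 + 0.56) ≈ 0.7179
SEM = 12.9000 · √(1 − 0.7179) = 12.9000 · √0.2821 ≈ 12.9000 · 0.5311 ≈ 6.8510
SE_diff = SEM · √2 ≈ 6.8510 · 1.4142 ≈ 9.6888
z = 12 / 9.6888 ≈ 1.2385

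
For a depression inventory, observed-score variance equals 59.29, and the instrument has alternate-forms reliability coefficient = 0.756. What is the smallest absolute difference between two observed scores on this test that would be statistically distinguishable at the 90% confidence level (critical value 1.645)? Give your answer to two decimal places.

8.85

SD = √59.29 = 7.7000
SEM = 7.7000 · √(1 − 0.7560) = 7.7000 · √0.2440 ≈ 7.7000 · 0.4940 ≈ 3.8035
SE_diff = √2 · SEM ≈ 5.3790
Smallest detectable difference = 1.645·5.3790 ≈ 8.8484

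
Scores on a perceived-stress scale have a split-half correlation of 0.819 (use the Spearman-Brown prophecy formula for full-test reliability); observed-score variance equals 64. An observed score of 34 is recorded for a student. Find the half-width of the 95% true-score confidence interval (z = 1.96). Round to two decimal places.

SD = √64 = 8.000
Spearman-Brown: r = 2(0.819) / (1 + 0.819) = 1.638 / 1.819 ≈ 0.900
SEM = 8.000×√(1 − 0.900) ≈ 2.524
1.96 × SEM ≈ 4.946

4.95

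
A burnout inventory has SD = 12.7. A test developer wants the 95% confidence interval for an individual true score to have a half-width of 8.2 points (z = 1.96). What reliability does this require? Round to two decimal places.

0.89

Required SEM = 8.2 / 1.96 ≈ 4.1837
r = 1 − (SEM / SD)² = 1 − (4.1837 / 12.7)² ≈ 1 − 0.1085 ≈ 0.8915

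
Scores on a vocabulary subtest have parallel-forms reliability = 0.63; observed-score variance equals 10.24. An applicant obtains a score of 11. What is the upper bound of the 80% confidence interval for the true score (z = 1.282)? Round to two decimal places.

SD = √10.24 = 3.2000
The standard error of measurement is 3.2000×√(1 − 0.6300) ≈ 3.2000×0.6083 ≈ 1.9465.
Margin = 1.282 × 1.9465 ≈ 2.4954
Upper limit = 11 + 2.4954 ≈ 13.4954

13.50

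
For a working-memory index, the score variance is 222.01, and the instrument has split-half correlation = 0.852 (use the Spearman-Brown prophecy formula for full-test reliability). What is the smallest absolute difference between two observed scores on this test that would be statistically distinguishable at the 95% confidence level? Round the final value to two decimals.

SD = √222.01 = 14.9000
r_full = 2·0.852 / (1 + 0.852) ≃ 0.9201
SEM = 14.9000*√(1 − 0.9201) ≃ 4.2121
SE_diff = SEM * √2 ≃ 4.2121 * 1.4142 ≃ 5.9568
Minimum reliable difference = 1.96 * SE_diff ≃ 1.96 * 5.9568 ≃ 11.6753

11.68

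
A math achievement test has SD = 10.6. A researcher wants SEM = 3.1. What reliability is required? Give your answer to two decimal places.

0.91

Required reliability = 1 − (SEM/SD)² = 1 − 0.0855 ≈ 0.9145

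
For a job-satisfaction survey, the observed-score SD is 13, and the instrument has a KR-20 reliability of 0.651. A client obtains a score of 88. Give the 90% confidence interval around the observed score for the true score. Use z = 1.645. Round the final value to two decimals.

The standard error of measurement is 13.00000×√(1 − 0.65100) ≈ 13.00000×0.59076 ≈ 7.67991.
1.645 × SEM ≈ 12.63345
90% CI: 88 ± 12.63345 = [75.36655, 100.63345]

[75.37, 100.63]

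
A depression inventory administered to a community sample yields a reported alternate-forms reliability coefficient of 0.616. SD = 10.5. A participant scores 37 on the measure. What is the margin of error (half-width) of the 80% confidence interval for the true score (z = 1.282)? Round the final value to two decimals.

SEM = 10.5000 · √(1 − 0.6160) = 10.5000 · √0.3840 ≈ 10.5000 · 0.6197 ≈ 6.5066
Half-width = 1.282·6.5066 ≈ 8.3415

8.34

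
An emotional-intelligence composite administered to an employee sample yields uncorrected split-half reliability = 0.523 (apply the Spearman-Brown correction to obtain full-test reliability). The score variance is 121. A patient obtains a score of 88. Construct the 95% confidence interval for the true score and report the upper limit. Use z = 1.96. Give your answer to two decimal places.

σ = 121^(1/2) = 11.000
r_full = 2·0.523 / (1 + 0.523) ≈ 0.687
The standard error of measurement is 11.000·√(1 − 0.687) ≈ 11.000·0.560 ≈ 6.156.
Margin = 1.96 · 6.156 ≈ 12.066
Upper limit = 88 + 12.066 ≈ 100.066

100.07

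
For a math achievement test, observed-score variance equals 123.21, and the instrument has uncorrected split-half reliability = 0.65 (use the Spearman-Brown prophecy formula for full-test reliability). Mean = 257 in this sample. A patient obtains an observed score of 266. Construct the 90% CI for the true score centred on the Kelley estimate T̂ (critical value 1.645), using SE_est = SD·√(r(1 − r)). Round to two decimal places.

SD = √123.21 ≈ 11.1000
Spearman-Brown: r = 2(0.65) / (1 + 0.65) = 1.3000 / 1.6500 ≈ 0.7879
T̂ = r·X + (1 − r)·M = 0.7879·266 + 0.2121·257 ≈ 209.5758 + 54.5152 ≈ 264.0909
SE_est = SD · √(r(1 − r)) = 11.1000 · √0.1671 ≈ 11.1000 · 0.4088 ≈ 4.5378
90% CI: 264.0909 ± 7.4647 ≈ (256.6262, 271.5556)

[256.63, 271.56]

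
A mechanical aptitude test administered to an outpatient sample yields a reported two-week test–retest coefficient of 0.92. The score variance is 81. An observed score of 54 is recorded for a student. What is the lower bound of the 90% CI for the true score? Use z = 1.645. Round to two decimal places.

49.81

SD = √81 = 9.0000
SEM = 9.0000 * √(1 − 0.9200) = 9.0000 * √0.0800 ≃ 9.0000 * 0.2828 ≃ 2.5456
1.645 * SEM ≃ 4.1875
Lower limit = 54 − 4.1875 ≃ 49.8125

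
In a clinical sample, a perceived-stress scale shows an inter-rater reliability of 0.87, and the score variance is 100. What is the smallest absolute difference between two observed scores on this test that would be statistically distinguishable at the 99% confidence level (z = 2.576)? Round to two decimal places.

SD = √100 = 10.0000
The standard error of measurement is 10.0000×√(1 − 0.8700) ≈ 10.0000×0.3606 ≈ 3.6056.
Standard error of the difference = 3.6056·√2 ≈ 5.0990
Smallest detectable difference = 2.576×5.0990 ≈ 13.1351

13.14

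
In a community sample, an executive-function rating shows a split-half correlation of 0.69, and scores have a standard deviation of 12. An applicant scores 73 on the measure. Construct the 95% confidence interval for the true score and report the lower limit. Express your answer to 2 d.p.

r_full = 2·0.69 / (1 + 0.69) ≈ 0.817
SEM = 12.000·√(1 − 0.817) ≈ 5.139
1.96 · SEM ≈ 10.073
Lower limit = 73 − 10.073 ≈ 62.927

62.93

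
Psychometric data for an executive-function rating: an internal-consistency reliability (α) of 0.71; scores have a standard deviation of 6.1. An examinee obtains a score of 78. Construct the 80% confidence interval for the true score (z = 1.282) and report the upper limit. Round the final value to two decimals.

The standard error of measurement is 6.1000×√(1 − 0.7100) ≃ 6.1000×0.5385 ≃ 3.2850.
1.282 × SEM ≃ 4.2113
Upper limit = 78 + 4.2113 ≃ 82.2113

82.21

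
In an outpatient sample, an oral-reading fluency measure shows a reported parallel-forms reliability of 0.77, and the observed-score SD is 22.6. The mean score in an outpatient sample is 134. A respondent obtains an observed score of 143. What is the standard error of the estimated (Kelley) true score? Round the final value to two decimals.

SE_est = SD * √(r(1 − r)) = 22.6000 * √0.1771 ≈ 22.6000 * 0.4208 ≈ 9.5108

9.51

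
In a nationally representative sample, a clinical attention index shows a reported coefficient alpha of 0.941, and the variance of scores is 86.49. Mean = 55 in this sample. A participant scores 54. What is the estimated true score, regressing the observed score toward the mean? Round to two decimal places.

54.06

Estimated true score = 0.9410*54 + (1 − 0.9410)*55 ≃ 54.0590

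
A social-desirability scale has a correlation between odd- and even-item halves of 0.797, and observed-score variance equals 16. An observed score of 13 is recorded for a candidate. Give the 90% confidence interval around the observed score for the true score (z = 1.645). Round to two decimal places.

[10.79, 15.21]

SD = √16 = 4.0000
r_full = 2·0.797 / (1 + 0.797) ≃ 0.8870
SEM = 4.0000×√(1 − 0.8870) ≃ 1.3444
1.645 × SEM ≃ 2.2116
CI = 13 ± 2.2116 → [10.7884, 15.2116]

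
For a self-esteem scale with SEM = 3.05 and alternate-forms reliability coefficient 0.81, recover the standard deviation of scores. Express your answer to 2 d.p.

7.00

σ = SEM·(1 − r)^(−1/2) ≃ 3.05×2.2942 ≃ 6.9972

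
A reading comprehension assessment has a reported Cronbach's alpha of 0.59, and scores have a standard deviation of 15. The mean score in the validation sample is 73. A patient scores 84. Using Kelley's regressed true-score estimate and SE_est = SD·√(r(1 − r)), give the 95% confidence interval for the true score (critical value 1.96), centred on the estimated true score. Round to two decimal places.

T̂ = 0.5900(84) + 0.4100(73) ≃ 79.4900
SE_est = 15.0000*√(0.5900*0.4100) ≃ 7.3775
CI = 79.4900 ± 1.96 * 7.3775 → [65.0301, 93.9499]

[65.03, 93.95]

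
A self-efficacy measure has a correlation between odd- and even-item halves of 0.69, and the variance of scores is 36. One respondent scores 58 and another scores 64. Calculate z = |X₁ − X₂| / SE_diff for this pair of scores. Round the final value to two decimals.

SD = √36 = 6.0000
r_full = 2·0.69 / (1 + 0.69) ≈ 0.8166
SEM = 6.0000*√(1 − 0.8166) ≈ 2.5697
SE_diff = SEM * √2 ≈ 2.5697 * 1.4142 ≈ 3.6342
z = |58 − 64| / 3.6342 = 6 / 3.6342 ≈ 1.6510

1.65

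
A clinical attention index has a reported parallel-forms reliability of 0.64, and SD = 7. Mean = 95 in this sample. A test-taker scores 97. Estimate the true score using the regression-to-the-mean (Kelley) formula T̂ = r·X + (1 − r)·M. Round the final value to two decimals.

T̂ = 0.6400(97) + 0.3600(95) ≈ 96.2800

96.28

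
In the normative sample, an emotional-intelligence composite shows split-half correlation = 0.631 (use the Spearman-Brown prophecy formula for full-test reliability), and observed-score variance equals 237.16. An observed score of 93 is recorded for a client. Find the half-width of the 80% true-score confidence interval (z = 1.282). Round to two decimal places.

9.39

σ = 237.16^(1/2) = 15.4000
r_full = 2·0.631 / (1 + 0.631) ≃ 0.7738
SEM = 15.4000×√(1 − 0.7738) ≃ 7.3250
1.282 × SEM ≃ 9.3906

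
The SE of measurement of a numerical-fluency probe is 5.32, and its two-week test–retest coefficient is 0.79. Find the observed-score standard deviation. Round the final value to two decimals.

11.61

SD = 5.32 / √(1 − 0.79) ≈ 11.609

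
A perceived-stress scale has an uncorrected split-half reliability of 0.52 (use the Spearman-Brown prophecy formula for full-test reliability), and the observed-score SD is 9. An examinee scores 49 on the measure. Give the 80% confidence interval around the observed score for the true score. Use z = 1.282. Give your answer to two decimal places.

r_full = 2·0.52 / (1 + 0.52) ≃ 0.684
SEM = 9.000 · √(1 − 0.684) = 9.000 · √0.316 ≃ 9.000 · 0.562 ≃ 5.058
Half-width = 1.282·5.058 ≃ 6.484
CI = 49 ± 6.484 → [42.516, 55.484]

[42.52, 55.48]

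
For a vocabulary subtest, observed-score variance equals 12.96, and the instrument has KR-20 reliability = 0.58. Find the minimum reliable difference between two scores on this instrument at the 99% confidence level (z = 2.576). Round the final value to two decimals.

SD = √12.96 ≃ 3.60000
SEM = 3.60000 × √(1 − 0.58000) = 3.60000 × √0.42000 ≃ 3.60000 × 0.64807 ≃ 2.33307
Standard error of the difference = 2.33307·√2 ≃ 3.29945
Minimum reliable difference = 2.576 × SE_diff ≃ 2.576 × 3.29945 ≃ 8.49939

8.50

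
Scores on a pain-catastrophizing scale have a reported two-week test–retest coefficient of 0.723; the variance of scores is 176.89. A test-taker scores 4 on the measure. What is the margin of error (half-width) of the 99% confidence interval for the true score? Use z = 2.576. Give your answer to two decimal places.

18.03

σ = 176.89^(1/2) = 13.3000
SEM = 13.3000 * √(1 − 0.7230) = 13.3000 * √0.2770 ≈ 13.3000 * 0.5263 ≈ 6.9999
Margin = 2.576 * 6.9999 ≈ 18.0317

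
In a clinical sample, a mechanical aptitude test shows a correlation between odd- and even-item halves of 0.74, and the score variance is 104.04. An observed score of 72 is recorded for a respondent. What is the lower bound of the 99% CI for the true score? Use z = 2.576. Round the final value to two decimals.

SD = √104.04 = 10.200
Full-length reliability (Spearman-Brown) = 2(0.74)/(1+0.74) ≈ 0.851
SEM = 10.200×√(1 − 0.851) ≈ 3.943
2.576 × SEM ≈ 10.157
Lower limit = 72 − 10.157 ≈ 61.843

61.84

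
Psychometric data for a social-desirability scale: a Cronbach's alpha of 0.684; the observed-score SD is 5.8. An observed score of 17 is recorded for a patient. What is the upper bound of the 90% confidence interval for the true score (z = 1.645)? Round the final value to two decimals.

The standard error of measurement is 5.8000·√(1 − 0.6840) ≈ 5.8000·0.5621 ≈ 3.2604.
1.645 · SEM ≈ 5.3634
Upper bound: 17 + 5.3634 = 22.3634

22.36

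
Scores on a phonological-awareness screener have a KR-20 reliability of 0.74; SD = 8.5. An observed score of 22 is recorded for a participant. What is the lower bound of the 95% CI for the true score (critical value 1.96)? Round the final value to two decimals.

SEM = 8.500×√(1 − 0.740) ≈ 4.334
Half-width = 1.96×4.334 ≈ 8.495
Lower bound: 22 − 8.495 = 13.505

13.51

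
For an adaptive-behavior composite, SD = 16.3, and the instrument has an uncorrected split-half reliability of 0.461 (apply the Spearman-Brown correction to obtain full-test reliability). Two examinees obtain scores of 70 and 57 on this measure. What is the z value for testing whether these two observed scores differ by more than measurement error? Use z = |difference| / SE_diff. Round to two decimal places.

0.93

Spearman-Brown: r = 2(0.461) / (1 + 0.461) = 0.92200 / 1.46100 ≈ 0.63107
SEM = 16.30000 · √(1 − 0.63107) = 16.30000 · √0.36893 ≈ 16.30000 · 0.60739 ≈ 9.90049
SE_diff = SEM · √2 ≈ 9.90049 · 1.41421 ≈ 14.00141
z = 13 / 14.00141 ≈ 0.92848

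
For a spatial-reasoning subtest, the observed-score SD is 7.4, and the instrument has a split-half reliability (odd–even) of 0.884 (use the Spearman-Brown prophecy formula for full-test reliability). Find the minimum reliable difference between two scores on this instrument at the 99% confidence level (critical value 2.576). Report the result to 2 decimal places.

Full-length reliability (Spearman-Brown) = 2(0.884)/(1+0.884) ≈ 0.93843
SEM = 7.40000×√(1 − 0.93843) ≈ 1.83620
SE_diff = √2 × SEM ≈ 2.59678
Smallest detectable difference = 2.576×2.59678 ≈ 6.68931

6.69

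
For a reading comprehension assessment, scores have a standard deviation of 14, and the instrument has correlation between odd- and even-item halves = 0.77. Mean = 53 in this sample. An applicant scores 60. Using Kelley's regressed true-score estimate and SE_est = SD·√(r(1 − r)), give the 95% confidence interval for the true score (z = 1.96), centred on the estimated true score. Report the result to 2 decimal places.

Full-length reliability (Spearman-Brown) = 2(0.77)/(1+0.77) ≃ 0.87006
T̂ = r·X + (1 − r)·M = 0.87006·60 + 0.12994·53 ≃ 52.20339 + 6.88701 ≃ 59.09040
SE_est = SD · √(r(1 − r)) = 14.00000 · √0.11306 ≃ 14.00000 · 0.33624 ≃ 4.70738
CI = 59.09040 ± 1.96 · 4.70738 → [49.86394, 68.31686]

[49.86, 68.32]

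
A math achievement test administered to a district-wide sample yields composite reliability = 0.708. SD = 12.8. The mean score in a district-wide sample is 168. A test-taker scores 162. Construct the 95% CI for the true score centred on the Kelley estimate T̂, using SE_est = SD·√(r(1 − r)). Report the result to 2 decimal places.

[152.34, 175.16]

Estimated true score = 0.70800·162 + (1 − 0.70800)·168 ≃ 163.75200
SE_est = SD · √(r(1 − r)) = 12.80000 · √0.20674 ≃ 12.80000 · 0.45468 ≃ 5.81993
CI = 163.75200 ± 1.96 · 5.81993 → [152.34493, 175.15907]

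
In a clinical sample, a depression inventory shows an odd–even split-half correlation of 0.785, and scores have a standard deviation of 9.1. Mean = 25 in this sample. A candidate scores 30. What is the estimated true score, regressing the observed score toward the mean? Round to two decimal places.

r_full = 2·0.785 / (1 + 0.785) ≈ 0.8796
Estimated true score = 0.8796*30 + (1 − 0.8796)*25 ≈ 29.3978

29.40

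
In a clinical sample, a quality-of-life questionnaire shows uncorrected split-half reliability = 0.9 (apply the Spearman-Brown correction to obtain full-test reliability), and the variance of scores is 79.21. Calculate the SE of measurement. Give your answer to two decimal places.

SD = √79.21 = 8.9000
Full-length reliability (Spearman-Brown) = 2(0.9)/(1+0.9) ≈ 0.9474
SEM = 8.9000 * √(1 − 0.9474) = 8.9000 * √0.0526 ≈ 8.9000 * 0.2294 ≈ 2.0418

2.04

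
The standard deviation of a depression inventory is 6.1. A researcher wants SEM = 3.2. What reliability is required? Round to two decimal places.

0.72

r = 1 − (3.2000/6.1)² ≃ 1 − 0.2752 ≃ 0.7248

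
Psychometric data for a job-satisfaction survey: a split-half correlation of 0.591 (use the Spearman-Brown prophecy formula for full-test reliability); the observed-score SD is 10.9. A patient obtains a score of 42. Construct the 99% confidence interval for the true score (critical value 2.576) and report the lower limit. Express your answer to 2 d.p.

27.76

Full-length reliability (Spearman-Brown) = 2(0.591)/(1+0.591) ≈ 0.7429
SEM = 10.9000*√(1 − 0.7429) ≈ 5.5265
Half-width = 2.576*5.5265 ≈ 14.2364
Lower limit = 42 − 14.2364 ≈ 27.7636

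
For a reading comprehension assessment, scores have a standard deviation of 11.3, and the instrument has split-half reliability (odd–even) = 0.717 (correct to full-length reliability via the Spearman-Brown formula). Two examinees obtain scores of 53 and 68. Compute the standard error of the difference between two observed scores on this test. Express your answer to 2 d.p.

Spearman-Brown: r = 2(0.717) / (1 + 0.717) = 1.434 / 1.717 ≈ 0.835
The standard error of measurement is 11.300×√(1 − 0.835) ≈ 11.300×0.406 ≈ 4.588.
Standard error of the difference = 4.588·√2 ≈ 6.488

6.49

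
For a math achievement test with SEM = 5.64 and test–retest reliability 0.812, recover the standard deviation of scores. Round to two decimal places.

13.01

SD = SEM / √(1 − r) = 5.64 / √0.188 ≈ 5.64 / 0.434 ≈ 13.008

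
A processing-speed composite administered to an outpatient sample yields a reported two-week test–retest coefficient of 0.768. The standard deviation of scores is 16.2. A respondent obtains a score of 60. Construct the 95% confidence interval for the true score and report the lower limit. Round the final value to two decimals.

The standard error of measurement is 16.20000×√(1 − 0.76800) ≈ 16.20000×0.48166 ≈ 7.80295.
1.96 × SEM ≈ 15.29379
Lower limit = 60 − 15.29379 ≈ 44.70621

44.71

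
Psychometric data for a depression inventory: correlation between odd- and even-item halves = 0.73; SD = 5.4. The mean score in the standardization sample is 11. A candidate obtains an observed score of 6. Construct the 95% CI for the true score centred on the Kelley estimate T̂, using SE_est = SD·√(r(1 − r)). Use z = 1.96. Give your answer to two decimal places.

[2.94, 10.62]

Full-length reliability (Spearman-Brown) = 2(0.73)/(1+0.73) ≈ 0.844
Estimated true score = 0.844·6 + (1 − 0.844)·11 ≈ 6.780
SE_est = SD · √(r(1 − r)) = 5.400 · √0.132 ≈ 5.400 · 0.363 ≈ 1.960
CI = 6.780 ± 1.96 · 1.960 → [2.939, 10.622]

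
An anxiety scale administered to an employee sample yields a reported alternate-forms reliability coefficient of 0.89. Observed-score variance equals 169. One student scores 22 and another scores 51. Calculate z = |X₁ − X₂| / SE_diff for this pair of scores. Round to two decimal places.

4.76

σ = 169^(1/2) = 13.0000
SEM = 13.0000 * √(1 − 0.8900) = 13.0000 * √0.1100 ≈ 13.0000 * 0.3317 ≈ 4.3116
SE_diff = SEM * √2 ≈ 4.3116 * 1.4142 ≈ 6.0975
z = |22 − 51| / 6.0975 = 29 / 6.0975 ≈ 4.7560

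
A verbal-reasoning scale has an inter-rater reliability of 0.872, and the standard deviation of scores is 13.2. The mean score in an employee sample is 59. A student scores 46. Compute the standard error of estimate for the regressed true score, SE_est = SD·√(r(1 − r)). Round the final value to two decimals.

4.41

SE_est = SD * √(r(1 − r)) = 13.200 * √0.112 ≈ 13.200 * 0.334 ≈ 4.410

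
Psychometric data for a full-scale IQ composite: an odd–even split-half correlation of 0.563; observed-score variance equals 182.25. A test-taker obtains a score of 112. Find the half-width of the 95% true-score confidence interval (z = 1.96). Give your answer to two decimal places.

SD = √182.25 = 13.5000
r_full = 2·0.563 / (1 + 0.563) ≈ 0.7204
The standard error of measurement is 13.5000·√(1 − 0.7204) ≈ 13.5000·0.5288 ≈ 7.1383.
1.96 · SEM ≈ 13.9911

13.99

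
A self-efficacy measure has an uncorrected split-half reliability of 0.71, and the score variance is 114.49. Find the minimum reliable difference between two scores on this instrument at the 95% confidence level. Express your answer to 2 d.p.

SD = √114.49 ≈ 10.7000
r_full = 2·0.71 / (1 + 0.71) ≈ 0.8304
The standard error of measurement is 10.7000×√(1 − 0.8304) ≈ 10.7000×0.4118 ≈ 4.4064.
SE_diff = √2 × SEM ≈ 6.2316
Minimum reliable difference = 1.96 × SE_diff ≈ 1.96 × 6.2316 ≈ 12.2139

12.21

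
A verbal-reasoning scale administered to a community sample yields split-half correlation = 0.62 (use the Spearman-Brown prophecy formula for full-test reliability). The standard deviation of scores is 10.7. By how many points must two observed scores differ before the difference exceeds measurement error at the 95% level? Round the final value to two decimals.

14.36

Full-length reliability (Spearman-Brown) = 2(0.62)/(1+0.62) ≈ 0.76543
The standard error of measurement is 10.70000·√(1 − 0.76543) ≈ 10.70000·0.48432 ≈ 5.18225.
SE_diff = SEM · √2 ≈ 5.18225 · 1.41421 ≈ 7.32880
Minimum reliable difference = 1.96 · SE_diff ≈ 1.96 · 7.32880 ≈ 14.36445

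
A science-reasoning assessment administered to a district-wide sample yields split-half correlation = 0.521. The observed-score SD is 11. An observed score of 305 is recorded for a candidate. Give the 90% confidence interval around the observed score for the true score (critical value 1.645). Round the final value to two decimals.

[294.85, 315.15]

Full-length reliability (Spearman-Brown) = 2(0.521)/(1+0.521) ≃ 0.68508
The standard error of measurement is 11.00000·√(1 − 0.68508) ≃ 11.00000·0.56118 ≃ 6.17299.
1.645 · SEM ≃ 10.15457
CI = 305 ± 10.15457 → [294.84543, 315.15457]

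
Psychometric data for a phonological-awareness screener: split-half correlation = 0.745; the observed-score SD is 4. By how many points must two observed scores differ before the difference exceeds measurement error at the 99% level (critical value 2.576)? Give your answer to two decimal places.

r_full = 2·0.745 / (1 + 0.745) ≃ 0.854
SEM = 4.000 · √(1 − 0.854) = 4.000 · √0.146 ≃ 4.000 · 0.382 ≃ 1.529
SE_diff = SEM · √2 ≃ 1.529 · 1.414 ≃ 2.162
Minimum reliable difference = 2.576 · SE_diff ≃ 2.576 · 2.162 ≃ 5.570

5.57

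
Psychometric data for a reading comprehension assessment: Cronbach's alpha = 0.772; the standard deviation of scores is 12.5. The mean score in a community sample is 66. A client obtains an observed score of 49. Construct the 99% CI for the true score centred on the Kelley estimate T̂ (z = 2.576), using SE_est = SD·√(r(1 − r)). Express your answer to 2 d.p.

[39.37, 66.39]

Estimated true score = 0.7720*49 + (1 − 0.7720)*66 ≈ 52.8760
SE_est = SD * √(r(1 − r)) = 12.5000 * √0.1760 ≈ 12.5000 * 0.4195 ≈ 5.2443
CI = 52.8760 ± 2.576 * 5.2443 → [39.3667, 66.3853]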